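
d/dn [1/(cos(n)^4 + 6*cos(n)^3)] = 2*(2*cos(n) + 9)*sin(n)/((cos(n) + 6)^2*cos(n)^4)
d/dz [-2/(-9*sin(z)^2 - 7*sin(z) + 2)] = -2*(18*sin(z) + 7)*cos(z)/(9*sin(z)^2 + 7*sin(z) - 2)^2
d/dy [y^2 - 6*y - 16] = 2*y - 6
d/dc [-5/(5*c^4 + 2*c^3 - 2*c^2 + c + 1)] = 5*(20*c^3 + 6*c^2 - 4*c + 1)/(5*c^4 + 2*c^3 - 2*c^2 + c + 1)^2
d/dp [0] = 0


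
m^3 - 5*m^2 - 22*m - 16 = (m - 8)*(m + 1)*(m + 2)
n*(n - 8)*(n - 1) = n^3 - 9*n^2 + 8*n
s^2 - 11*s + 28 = (s - 7)*(s - 4)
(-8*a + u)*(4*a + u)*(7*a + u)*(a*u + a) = -224*a^4*u - 224*a^4 - 60*a^3*u^2 - 60*a^3*u + 3*a^2*u^3 + 3*a^2*u^2 + a*u^4 + a*u^3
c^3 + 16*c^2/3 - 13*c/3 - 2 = (c - 1)*(c + 1/3)*(c + 6)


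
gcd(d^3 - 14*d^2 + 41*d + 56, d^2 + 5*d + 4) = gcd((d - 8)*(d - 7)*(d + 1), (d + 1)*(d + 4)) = d + 1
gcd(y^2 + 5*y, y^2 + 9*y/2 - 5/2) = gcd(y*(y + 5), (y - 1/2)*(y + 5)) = y + 5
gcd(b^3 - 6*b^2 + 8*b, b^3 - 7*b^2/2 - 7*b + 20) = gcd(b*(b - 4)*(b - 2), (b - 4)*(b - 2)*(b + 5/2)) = b^2 - 6*b + 8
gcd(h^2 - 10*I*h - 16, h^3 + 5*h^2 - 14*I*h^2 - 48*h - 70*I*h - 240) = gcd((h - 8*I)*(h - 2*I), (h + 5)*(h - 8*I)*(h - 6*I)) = h - 8*I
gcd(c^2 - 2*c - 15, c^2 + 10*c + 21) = c + 3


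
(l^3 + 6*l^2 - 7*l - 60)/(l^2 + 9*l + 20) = l - 3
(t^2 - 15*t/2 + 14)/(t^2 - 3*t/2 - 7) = (t - 4)/(t + 2)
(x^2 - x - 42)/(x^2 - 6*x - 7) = (x + 6)/(x + 1)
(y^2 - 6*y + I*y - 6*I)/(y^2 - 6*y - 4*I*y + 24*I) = (y + I)/(y - 4*I)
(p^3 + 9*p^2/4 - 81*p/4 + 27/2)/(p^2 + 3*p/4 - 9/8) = 2*(p^2 + 3*p - 18)/(2*p + 3)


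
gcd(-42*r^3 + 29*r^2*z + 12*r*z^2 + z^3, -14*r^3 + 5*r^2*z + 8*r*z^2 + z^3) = -7*r^2 + 6*r*z + z^2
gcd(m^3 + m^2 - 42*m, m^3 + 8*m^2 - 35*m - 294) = m^2 + m - 42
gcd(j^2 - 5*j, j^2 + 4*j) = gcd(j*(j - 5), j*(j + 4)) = j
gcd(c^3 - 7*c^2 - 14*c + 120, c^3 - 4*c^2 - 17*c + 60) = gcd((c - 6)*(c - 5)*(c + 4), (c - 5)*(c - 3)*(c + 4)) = c^2 - c - 20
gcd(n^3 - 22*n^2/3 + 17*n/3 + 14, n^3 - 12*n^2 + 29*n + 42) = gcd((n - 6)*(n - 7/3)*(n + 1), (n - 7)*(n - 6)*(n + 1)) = n^2 - 5*n - 6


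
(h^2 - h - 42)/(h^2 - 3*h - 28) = (h + 6)/(h + 4)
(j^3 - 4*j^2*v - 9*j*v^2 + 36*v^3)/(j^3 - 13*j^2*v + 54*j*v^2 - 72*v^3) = (-j - 3*v)/(-j + 6*v)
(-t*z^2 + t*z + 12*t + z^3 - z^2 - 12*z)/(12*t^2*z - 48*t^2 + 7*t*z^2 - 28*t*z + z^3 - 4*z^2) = (-t*z - 3*t + z^2 + 3*z)/(12*t^2 + 7*t*z + z^2)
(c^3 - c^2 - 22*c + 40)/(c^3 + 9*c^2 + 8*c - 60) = (c - 4)/(c + 6)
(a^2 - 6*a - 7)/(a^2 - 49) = (a + 1)/(a + 7)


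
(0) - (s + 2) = -s - 2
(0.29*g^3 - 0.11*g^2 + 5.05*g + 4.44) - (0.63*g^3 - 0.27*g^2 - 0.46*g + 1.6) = -0.34*g^3 + 0.16*g^2 + 5.51*g + 2.84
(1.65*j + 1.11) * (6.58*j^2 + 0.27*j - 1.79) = 10.857*j^3 + 7.7493*j^2 - 2.6538*j - 1.9869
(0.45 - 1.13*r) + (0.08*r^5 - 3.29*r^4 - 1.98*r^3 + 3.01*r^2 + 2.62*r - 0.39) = 0.08*r^5 - 3.29*r^4 - 1.98*r^3 + 3.01*r^2 + 1.49*r + 0.06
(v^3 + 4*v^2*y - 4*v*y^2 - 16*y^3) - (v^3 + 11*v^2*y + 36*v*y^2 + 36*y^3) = -7*v^2*y - 40*v*y^2 - 52*y^3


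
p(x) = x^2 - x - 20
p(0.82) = -20.15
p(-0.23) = -19.72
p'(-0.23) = -1.46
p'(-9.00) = -19.00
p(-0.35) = -19.53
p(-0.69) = -18.83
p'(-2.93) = -6.86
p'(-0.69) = -2.38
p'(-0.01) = -1.02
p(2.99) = -14.05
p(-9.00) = 70.00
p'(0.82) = 0.64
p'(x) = 2*x - 1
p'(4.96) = 8.92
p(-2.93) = -8.49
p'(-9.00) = -19.00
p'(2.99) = 4.98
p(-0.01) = -19.99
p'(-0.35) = -1.70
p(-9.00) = 70.00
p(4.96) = -0.36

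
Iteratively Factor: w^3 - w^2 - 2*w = (w + 1)*(w^2 - 2*w) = (w - 2)*(w + 1)*(w)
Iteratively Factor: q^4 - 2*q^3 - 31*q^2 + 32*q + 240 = (q + 4)*(q^3 - 6*q^2 - 7*q + 60) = (q - 4)*(q + 4)*(q^2 - 2*q - 15) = (q - 4)*(q + 3)*(q + 4)*(q - 5)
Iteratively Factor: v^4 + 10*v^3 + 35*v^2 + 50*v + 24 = (v + 4)*(v^3 + 6*v^2 + 11*v + 6) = (v + 3)*(v + 4)*(v^2 + 3*v + 2) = (v + 2)*(v + 3)*(v + 4)*(v + 1)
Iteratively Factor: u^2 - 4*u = (u)*(u - 4)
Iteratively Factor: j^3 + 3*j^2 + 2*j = (j + 2)*(j^2 + j) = j*(j + 2)*(j + 1)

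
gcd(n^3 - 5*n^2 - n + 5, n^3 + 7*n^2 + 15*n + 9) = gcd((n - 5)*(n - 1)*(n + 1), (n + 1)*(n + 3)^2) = n + 1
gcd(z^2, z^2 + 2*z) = z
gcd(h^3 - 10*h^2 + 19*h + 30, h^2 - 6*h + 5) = h - 5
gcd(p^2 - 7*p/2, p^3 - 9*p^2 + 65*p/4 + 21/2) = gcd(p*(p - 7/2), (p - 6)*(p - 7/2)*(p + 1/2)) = p - 7/2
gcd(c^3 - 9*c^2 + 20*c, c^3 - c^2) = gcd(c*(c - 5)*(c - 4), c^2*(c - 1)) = c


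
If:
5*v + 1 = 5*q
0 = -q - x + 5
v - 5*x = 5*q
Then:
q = 126/5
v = 25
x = -101/5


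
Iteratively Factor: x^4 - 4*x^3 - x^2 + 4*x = (x - 4)*(x^3 - x) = x*(x - 4)*(x^2 - 1) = x*(x - 4)*(x + 1)*(x - 1)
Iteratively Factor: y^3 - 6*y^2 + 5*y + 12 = (y - 3)*(y^2 - 3*y - 4) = (y - 3)*(y + 1)*(y - 4)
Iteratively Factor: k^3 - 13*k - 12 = (k - 4)*(k^2 + 4*k + 3) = (k - 4)*(k + 1)*(k + 3)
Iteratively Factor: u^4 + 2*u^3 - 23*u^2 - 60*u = (u - 5)*(u^3 + 7*u^2 + 12*u) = u*(u - 5)*(u^2 + 7*u + 12) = u*(u - 5)*(u + 4)*(u + 3)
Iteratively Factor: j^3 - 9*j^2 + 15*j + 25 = (j - 5)*(j^2 - 4*j - 5) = (j - 5)^2*(j + 1)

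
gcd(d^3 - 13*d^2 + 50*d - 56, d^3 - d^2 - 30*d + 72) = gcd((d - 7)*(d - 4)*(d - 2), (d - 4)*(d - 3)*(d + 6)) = d - 4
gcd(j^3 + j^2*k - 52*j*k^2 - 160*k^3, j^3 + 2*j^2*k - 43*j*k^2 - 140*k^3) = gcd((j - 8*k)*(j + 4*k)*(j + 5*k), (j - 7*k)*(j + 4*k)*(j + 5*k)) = j^2 + 9*j*k + 20*k^2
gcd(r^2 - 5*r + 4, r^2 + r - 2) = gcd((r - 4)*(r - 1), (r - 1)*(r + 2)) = r - 1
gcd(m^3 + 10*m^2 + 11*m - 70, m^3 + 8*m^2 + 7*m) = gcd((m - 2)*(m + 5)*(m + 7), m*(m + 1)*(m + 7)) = m + 7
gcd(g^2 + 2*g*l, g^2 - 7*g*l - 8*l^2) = 1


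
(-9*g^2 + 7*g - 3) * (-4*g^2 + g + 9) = 36*g^4 - 37*g^3 - 62*g^2 + 60*g - 27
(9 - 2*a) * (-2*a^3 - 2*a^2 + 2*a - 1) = 4*a^4 - 14*a^3 - 22*a^2 + 20*a - 9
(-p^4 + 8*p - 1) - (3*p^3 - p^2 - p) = -p^4 - 3*p^3 + p^2 + 9*p - 1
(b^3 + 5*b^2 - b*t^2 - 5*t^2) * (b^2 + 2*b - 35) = b^5 + 7*b^4 - b^3*t^2 - 25*b^3 - 7*b^2*t^2 - 175*b^2 + 25*b*t^2 + 175*t^2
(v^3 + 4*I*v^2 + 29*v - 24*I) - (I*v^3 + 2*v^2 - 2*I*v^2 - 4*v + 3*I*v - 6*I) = v^3 - I*v^3 - 2*v^2 + 6*I*v^2 + 33*v - 3*I*v - 18*I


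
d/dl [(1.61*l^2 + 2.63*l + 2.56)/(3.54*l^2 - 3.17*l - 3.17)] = (-14.4139*l^2 - 28.3322*l - 0.2219)/(12.5316*l^4 - 22.4436*l^3 - 12.3947*l^2 + 20.0978*l + 10.0489)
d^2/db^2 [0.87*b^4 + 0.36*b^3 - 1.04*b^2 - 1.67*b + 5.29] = 10.44*b^2 + 2.16*b - 2.08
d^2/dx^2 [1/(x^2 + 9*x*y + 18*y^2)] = 2*(-x^2 - 9*x*y - 18*y^2 + (2*x + 9*y)^2)/(x^2 + 9*x*y + 18*y^2)^3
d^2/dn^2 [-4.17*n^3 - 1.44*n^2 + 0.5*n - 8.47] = -25.02*n - 2.88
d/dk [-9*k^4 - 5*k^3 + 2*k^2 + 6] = k*(-36*k^2 - 15*k + 4)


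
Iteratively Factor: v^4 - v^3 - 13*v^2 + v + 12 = (v + 3)*(v^3 - 4*v^2 - v + 4) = (v - 4)*(v + 3)*(v^2 - 1) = (v - 4)*(v + 1)*(v + 3)*(v - 1)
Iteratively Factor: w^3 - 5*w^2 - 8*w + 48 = (w - 4)*(w^2 - w - 12) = (w - 4)*(w + 3)*(w - 4)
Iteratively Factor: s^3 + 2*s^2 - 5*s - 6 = (s + 3)*(s^2 - s - 2) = (s - 2)*(s + 3)*(s + 1)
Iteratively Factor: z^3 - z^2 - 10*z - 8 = (z + 2)*(z^2 - 3*z - 4) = (z + 1)*(z + 2)*(z - 4)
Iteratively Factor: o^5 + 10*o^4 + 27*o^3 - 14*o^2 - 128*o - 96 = (o + 1)*(o^4 + 9*o^3 + 18*o^2 - 32*o - 96) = (o + 1)*(o + 4)*(o^3 + 5*o^2 - 2*o - 24) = (o - 2)*(o + 1)*(o + 4)*(o^2 + 7*o + 12) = (o - 2)*(o + 1)*(o + 3)*(o + 4)*(o + 4)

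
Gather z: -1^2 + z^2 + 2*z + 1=z^2 + 2*z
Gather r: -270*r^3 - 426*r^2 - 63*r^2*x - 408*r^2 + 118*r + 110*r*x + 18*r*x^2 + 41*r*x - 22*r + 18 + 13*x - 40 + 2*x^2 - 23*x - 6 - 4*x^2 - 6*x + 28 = -270*r^3 + r^2*(-63*x - 834) + r*(18*x^2 + 151*x + 96) - 2*x^2 - 16*x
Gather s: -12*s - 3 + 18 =15 - 12*s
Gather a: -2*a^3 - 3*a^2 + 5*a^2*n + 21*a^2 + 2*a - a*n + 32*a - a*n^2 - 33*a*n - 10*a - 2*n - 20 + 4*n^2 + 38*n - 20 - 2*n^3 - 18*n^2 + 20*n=-2*a^3 + a^2*(5*n + 18) + a*(-n^2 - 34*n + 24) - 2*n^3 - 14*n^2 + 56*n - 40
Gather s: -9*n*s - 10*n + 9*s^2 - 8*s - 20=-10*n + 9*s^2 + s*(-9*n - 8) - 20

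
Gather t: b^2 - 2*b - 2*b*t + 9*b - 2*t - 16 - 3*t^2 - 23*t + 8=b^2 + 7*b - 3*t^2 + t*(-2*b - 25) - 8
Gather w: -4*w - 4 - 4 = -4*w - 8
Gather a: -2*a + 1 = 1 - 2*a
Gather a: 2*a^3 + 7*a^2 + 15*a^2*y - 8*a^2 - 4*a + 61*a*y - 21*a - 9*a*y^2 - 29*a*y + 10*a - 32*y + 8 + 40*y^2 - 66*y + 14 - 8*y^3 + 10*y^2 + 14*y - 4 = 2*a^3 + a^2*(15*y - 1) + a*(-9*y^2 + 32*y - 15) - 8*y^3 + 50*y^2 - 84*y + 18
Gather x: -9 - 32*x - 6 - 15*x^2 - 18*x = -15*x^2 - 50*x - 15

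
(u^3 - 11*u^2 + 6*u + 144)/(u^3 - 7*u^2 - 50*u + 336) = (u + 3)/(u + 7)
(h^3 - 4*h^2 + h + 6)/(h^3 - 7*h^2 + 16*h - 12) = (h + 1)/(h - 2)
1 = 1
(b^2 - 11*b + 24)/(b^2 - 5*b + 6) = (b - 8)/(b - 2)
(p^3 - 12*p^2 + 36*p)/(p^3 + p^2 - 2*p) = (p^2 - 12*p + 36)/(p^2 + p - 2)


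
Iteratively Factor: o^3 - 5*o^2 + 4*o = (o)*(o^2 - 5*o + 4) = o*(o - 1)*(o - 4)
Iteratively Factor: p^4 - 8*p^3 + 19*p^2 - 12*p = (p - 3)*(p^3 - 5*p^2 + 4*p) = (p - 3)*(p - 1)*(p^2 - 4*p) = (p - 4)*(p - 3)*(p - 1)*(p)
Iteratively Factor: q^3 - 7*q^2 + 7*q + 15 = (q - 5)*(q^2 - 2*q - 3) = (q - 5)*(q - 3)*(q + 1)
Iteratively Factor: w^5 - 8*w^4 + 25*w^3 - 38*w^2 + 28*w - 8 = (w - 1)*(w^4 - 7*w^3 + 18*w^2 - 20*w + 8) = (w - 1)^2*(w^3 - 6*w^2 + 12*w - 8) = (w - 2)*(w - 1)^2*(w^2 - 4*w + 4) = (w - 2)^2*(w - 1)^2*(w - 2)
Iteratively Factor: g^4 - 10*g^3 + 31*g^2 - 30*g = (g - 5)*(g^3 - 5*g^2 + 6*g) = (g - 5)*(g - 2)*(g^2 - 3*g) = g*(g - 5)*(g - 2)*(g - 3)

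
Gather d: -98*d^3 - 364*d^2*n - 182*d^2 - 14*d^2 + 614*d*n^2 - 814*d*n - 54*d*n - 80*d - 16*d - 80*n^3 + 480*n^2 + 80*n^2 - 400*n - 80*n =-98*d^3 + d^2*(-364*n - 196) + d*(614*n^2 - 868*n - 96) - 80*n^3 + 560*n^2 - 480*n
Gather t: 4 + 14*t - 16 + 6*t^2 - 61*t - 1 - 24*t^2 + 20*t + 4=-18*t^2 - 27*t - 9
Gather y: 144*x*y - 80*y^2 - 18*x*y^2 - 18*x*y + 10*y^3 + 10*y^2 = 126*x*y + 10*y^3 + y^2*(-18*x - 70)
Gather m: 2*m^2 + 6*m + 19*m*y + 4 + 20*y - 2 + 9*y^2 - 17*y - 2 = 2*m^2 + m*(19*y + 6) + 9*y^2 + 3*y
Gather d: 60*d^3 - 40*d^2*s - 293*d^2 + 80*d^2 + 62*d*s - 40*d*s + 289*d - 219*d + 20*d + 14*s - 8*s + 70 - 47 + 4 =60*d^3 + d^2*(-40*s - 213) + d*(22*s + 90) + 6*s + 27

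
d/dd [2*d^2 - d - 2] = 4*d - 1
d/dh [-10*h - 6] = -10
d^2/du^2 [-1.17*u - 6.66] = 0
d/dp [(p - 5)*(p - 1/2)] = 2*p - 11/2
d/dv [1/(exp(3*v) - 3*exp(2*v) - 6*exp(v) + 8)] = 3*(-exp(2*v) + 2*exp(v) + 2)*exp(v)/(exp(3*v) - 3*exp(2*v) - 6*exp(v) + 8)^2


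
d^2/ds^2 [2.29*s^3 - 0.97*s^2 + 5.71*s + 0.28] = 13.74*s - 1.94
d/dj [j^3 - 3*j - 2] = 3*j^2 - 3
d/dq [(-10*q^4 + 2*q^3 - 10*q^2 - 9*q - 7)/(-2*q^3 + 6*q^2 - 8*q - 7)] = (20*q^6 - 120*q^5 + 232*q^4 + 212*q^3 + 50*q^2 + 224*q + 7)/(4*q^6 - 24*q^5 + 68*q^4 - 68*q^3 - 20*q^2 + 112*q + 49)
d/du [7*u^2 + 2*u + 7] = 14*u + 2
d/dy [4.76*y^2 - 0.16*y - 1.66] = 9.52*y - 0.16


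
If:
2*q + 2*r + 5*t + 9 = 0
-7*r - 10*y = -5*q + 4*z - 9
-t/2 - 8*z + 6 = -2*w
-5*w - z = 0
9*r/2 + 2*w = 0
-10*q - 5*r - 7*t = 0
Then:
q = 5865/3397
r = 261/3397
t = -8565/3397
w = -2349/13588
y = 23163/16985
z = 11745/13588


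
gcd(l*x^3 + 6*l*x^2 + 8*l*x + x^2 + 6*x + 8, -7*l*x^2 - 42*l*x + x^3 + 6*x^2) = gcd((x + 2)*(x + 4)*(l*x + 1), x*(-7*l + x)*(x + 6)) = 1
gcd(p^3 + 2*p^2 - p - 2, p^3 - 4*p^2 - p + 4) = p^2 - 1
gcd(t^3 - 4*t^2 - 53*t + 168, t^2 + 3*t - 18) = t - 3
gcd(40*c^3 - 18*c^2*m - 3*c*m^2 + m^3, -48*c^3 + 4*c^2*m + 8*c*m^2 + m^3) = 8*c^2 - 2*c*m - m^2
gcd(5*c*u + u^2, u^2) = u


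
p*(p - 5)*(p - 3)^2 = p^4 - 11*p^3 + 39*p^2 - 45*p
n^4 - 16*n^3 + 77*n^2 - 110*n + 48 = (n - 8)*(n - 6)*(n - 1)^2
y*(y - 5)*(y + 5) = y^3 - 25*y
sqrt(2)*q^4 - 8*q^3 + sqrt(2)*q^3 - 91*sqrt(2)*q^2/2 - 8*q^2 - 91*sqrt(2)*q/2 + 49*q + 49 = (q - 7*sqrt(2))*(q - sqrt(2)/2)*(q + 7*sqrt(2)/2)*(sqrt(2)*q + sqrt(2))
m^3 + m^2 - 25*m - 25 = (m - 5)*(m + 1)*(m + 5)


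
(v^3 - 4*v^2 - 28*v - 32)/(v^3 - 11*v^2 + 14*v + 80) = (v + 2)/(v - 5)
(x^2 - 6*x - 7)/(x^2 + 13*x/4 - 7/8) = 8*(x^2 - 6*x - 7)/(8*x^2 + 26*x - 7)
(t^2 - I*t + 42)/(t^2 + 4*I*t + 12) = (t - 7*I)/(t - 2*I)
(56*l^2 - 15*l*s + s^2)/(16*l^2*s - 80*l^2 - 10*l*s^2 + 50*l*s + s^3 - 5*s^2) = (-7*l + s)/(-2*l*s + 10*l + s^2 - 5*s)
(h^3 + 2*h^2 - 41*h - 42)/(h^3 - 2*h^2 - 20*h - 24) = (h^2 + 8*h + 7)/(h^2 + 4*h + 4)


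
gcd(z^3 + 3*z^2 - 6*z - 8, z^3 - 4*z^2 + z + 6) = z^2 - z - 2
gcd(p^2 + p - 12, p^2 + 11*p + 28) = p + 4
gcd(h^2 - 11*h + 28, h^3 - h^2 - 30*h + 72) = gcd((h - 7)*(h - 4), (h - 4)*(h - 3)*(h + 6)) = h - 4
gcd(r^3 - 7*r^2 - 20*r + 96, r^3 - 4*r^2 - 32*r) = r^2 - 4*r - 32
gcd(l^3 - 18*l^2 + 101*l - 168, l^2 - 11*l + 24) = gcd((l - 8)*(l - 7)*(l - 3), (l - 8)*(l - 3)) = l^2 - 11*l + 24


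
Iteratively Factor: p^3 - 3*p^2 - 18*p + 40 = (p - 5)*(p^2 + 2*p - 8) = (p - 5)*(p - 2)*(p + 4)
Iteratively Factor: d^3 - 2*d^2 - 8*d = (d - 4)*(d^2 + 2*d) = d*(d - 4)*(d + 2)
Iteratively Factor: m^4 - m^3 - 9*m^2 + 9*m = (m - 1)*(m^3 - 9*m) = (m - 1)*(m + 3)*(m^2 - 3*m) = (m - 3)*(m - 1)*(m + 3)*(m)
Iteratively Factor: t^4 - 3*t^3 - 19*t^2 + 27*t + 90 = (t + 3)*(t^3 - 6*t^2 - t + 30) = (t + 2)*(t + 3)*(t^2 - 8*t + 15) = (t - 3)*(t + 2)*(t + 3)*(t - 5)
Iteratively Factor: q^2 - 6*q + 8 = (q - 2)*(q - 4)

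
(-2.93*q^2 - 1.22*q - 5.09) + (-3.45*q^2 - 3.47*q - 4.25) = -6.38*q^2 - 4.69*q - 9.34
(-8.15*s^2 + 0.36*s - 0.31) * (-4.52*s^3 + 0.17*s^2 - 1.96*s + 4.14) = 36.838*s^5 - 3.0127*s^4 + 17.4364*s^3 - 34.4993*s^2 + 2.098*s - 1.2834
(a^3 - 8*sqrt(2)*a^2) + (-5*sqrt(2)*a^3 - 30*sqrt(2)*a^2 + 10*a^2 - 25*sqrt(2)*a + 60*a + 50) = -5*sqrt(2)*a^3 + a^3 - 38*sqrt(2)*a^2 + 10*a^2 - 25*sqrt(2)*a + 60*a + 50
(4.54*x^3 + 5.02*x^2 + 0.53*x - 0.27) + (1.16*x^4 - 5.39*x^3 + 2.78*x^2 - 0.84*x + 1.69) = 1.16*x^4 - 0.85*x^3 + 7.8*x^2 - 0.31*x + 1.42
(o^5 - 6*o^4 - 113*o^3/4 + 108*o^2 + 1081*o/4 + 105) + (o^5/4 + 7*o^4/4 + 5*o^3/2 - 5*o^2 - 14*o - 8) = 5*o^5/4 - 17*o^4/4 - 103*o^3/4 + 103*o^2 + 1025*o/4 + 97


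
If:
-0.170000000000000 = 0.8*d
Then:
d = -0.21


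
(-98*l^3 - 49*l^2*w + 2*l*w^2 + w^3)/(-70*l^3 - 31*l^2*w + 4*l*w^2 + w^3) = (-7*l + w)/(-5*l + w)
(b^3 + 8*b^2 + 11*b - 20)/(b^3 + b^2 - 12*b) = (b^2 + 4*b - 5)/(b*(b - 3))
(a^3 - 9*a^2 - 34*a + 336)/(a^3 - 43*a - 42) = (a - 8)/(a + 1)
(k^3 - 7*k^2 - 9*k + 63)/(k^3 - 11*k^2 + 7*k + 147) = (k - 3)/(k - 7)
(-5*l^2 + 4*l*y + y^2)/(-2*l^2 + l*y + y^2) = (5*l + y)/(2*l + y)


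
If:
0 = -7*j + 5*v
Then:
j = 5*v/7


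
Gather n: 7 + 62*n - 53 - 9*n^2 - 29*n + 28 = -9*n^2 + 33*n - 18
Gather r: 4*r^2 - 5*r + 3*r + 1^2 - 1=4*r^2 - 2*r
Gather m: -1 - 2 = -3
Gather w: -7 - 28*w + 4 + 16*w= -12*w - 3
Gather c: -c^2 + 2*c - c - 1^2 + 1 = -c^2 + c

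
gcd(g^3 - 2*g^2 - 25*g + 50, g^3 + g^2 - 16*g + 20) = g^2 + 3*g - 10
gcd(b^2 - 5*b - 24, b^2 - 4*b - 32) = b - 8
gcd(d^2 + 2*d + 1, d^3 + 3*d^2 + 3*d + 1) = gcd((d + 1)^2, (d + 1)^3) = d^2 + 2*d + 1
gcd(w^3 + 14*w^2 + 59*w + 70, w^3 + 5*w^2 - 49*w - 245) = w^2 + 12*w + 35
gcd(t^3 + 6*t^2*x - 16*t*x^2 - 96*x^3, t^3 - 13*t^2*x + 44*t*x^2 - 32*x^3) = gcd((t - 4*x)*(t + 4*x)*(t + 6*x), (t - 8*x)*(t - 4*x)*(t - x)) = -t + 4*x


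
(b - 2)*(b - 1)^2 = b^3 - 4*b^2 + 5*b - 2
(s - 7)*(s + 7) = s^2 - 49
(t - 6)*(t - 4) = t^2 - 10*t + 24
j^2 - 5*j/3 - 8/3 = (j - 8/3)*(j + 1)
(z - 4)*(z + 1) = z^2 - 3*z - 4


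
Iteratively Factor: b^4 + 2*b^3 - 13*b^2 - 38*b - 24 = (b + 3)*(b^3 - b^2 - 10*b - 8) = (b - 4)*(b + 3)*(b^2 + 3*b + 2) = (b - 4)*(b + 1)*(b + 3)*(b + 2)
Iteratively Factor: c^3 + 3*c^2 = (c)*(c^2 + 3*c) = c*(c + 3)*(c)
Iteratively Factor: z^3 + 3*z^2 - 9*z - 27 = (z + 3)*(z^2 - 9) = (z + 3)^2*(z - 3)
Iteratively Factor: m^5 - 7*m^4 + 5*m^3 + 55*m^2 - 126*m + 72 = (m - 2)*(m^4 - 5*m^3 - 5*m^2 + 45*m - 36) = (m - 3)*(m - 2)*(m^3 - 2*m^2 - 11*m + 12) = (m - 3)*(m - 2)*(m + 3)*(m^2 - 5*m + 4) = (m - 4)*(m - 3)*(m - 2)*(m + 3)*(m - 1)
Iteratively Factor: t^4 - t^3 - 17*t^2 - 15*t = (t - 5)*(t^3 + 4*t^2 + 3*t) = (t - 5)*(t + 1)*(t^2 + 3*t) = t*(t - 5)*(t + 1)*(t + 3)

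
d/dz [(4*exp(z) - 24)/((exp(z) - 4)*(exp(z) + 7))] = 4*(-exp(2*z) + 12*exp(z) - 10)*exp(z)/(exp(4*z) + 6*exp(3*z) - 47*exp(2*z) - 168*exp(z) + 784)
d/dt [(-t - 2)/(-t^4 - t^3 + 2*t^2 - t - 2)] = t*(2 - 3*t)/(t^6 - 2*t^5 + t^4 + 2*t^3 - 2*t^2 + 1)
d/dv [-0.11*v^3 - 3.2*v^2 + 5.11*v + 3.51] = -0.33*v^2 - 6.4*v + 5.11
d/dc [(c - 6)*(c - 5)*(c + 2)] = 3*c^2 - 18*c + 8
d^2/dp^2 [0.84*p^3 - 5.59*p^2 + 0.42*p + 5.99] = 5.04*p - 11.18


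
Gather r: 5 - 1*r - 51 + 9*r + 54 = 8*r + 8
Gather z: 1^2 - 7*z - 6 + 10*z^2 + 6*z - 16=10*z^2 - z - 21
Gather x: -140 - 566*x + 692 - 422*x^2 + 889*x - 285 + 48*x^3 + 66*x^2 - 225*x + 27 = 48*x^3 - 356*x^2 + 98*x + 294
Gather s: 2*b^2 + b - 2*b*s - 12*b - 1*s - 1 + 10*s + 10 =2*b^2 - 11*b + s*(9 - 2*b) + 9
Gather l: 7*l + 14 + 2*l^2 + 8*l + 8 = 2*l^2 + 15*l + 22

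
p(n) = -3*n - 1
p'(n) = -3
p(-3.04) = 8.12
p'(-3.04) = -3.00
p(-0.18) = -0.46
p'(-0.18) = -3.00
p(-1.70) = 4.10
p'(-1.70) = -3.00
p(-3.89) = 10.67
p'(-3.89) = -3.00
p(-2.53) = 6.59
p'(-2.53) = -3.00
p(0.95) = -3.85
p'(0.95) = -3.00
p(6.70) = -21.10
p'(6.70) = -3.00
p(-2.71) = 7.13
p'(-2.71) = -3.00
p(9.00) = -28.00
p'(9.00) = -3.00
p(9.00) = -28.00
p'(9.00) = -3.00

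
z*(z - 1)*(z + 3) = z^3 + 2*z^2 - 3*z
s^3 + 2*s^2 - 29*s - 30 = (s - 5)*(s + 1)*(s + 6)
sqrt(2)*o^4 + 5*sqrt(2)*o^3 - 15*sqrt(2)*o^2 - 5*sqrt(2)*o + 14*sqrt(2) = (o - 2)*(o - 1)*(o + 7)*(sqrt(2)*o + sqrt(2))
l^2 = l^2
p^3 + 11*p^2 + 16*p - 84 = (p - 2)*(p + 6)*(p + 7)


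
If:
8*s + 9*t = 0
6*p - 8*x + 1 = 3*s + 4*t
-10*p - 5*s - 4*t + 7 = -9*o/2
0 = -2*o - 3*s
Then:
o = 432*x/157 - 1404/785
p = 236*x/157 - 87/314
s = 936/785 - 288*x/157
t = 256*x/157 - 832/785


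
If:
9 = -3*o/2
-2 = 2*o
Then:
No Solution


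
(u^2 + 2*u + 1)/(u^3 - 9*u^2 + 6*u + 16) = (u + 1)/(u^2 - 10*u + 16)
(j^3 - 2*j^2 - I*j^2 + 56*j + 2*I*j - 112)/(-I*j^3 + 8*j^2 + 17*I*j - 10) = (-j^3 + 2*j^2 + I*j^2 - 56*j - 2*I*j + 112)/(I*j^3 - 8*j^2 - 17*I*j + 10)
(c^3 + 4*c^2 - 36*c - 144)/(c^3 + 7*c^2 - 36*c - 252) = (c + 4)/(c + 7)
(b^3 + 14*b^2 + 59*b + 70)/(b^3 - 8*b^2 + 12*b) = (b^3 + 14*b^2 + 59*b + 70)/(b*(b^2 - 8*b + 12))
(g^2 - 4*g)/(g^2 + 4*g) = (g - 4)/(g + 4)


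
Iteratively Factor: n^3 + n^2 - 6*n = (n + 3)*(n^2 - 2*n) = (n - 2)*(n + 3)*(n)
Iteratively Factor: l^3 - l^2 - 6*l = (l)*(l^2 - l - 6) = l*(l - 3)*(l + 2)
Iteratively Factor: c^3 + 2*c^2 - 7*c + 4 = (c - 1)*(c^2 + 3*c - 4) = (c - 1)*(c + 4)*(c - 1)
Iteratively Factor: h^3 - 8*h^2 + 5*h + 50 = (h - 5)*(h^2 - 3*h - 10) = (h - 5)*(h + 2)*(h - 5)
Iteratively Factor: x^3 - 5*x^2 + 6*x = (x - 2)*(x^2 - 3*x) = (x - 3)*(x - 2)*(x)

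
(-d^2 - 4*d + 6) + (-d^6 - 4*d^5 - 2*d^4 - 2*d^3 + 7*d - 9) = -d^6 - 4*d^5 - 2*d^4 - 2*d^3 - d^2 + 3*d - 3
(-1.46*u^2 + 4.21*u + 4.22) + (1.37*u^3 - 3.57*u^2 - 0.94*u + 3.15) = 1.37*u^3 - 5.03*u^2 + 3.27*u + 7.37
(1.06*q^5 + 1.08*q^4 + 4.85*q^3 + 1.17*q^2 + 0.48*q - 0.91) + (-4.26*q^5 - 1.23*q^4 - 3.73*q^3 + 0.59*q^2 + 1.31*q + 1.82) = -3.2*q^5 - 0.15*q^4 + 1.12*q^3 + 1.76*q^2 + 1.79*q + 0.91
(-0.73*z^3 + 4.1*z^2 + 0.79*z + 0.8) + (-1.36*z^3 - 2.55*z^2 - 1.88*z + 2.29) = -2.09*z^3 + 1.55*z^2 - 1.09*z + 3.09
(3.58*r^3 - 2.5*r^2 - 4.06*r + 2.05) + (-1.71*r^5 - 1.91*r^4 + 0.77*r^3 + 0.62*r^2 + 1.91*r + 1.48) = -1.71*r^5 - 1.91*r^4 + 4.35*r^3 - 1.88*r^2 - 2.15*r + 3.53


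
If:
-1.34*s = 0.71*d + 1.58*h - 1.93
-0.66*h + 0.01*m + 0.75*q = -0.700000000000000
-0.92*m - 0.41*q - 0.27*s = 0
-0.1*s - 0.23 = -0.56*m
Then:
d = 0.785254394065799*s + 2.67479730563722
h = 0.0195531094921339 - 1.20096874670045*s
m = 0.178571428571429*s + 0.410714285714286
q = -1.05923344947735*s - 0.921602787456446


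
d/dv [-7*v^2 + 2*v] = 2 - 14*v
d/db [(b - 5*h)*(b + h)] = 2*b - 4*h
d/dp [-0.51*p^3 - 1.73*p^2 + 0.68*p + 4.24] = -1.53*p^2 - 3.46*p + 0.68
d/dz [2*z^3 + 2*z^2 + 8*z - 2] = 6*z^2 + 4*z + 8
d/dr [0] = 0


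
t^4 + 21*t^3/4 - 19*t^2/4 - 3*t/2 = t*(t - 1)*(t + 1/4)*(t + 6)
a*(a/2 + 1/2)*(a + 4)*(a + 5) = a^4/2 + 5*a^3 + 29*a^2/2 + 10*a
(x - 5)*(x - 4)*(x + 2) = x^3 - 7*x^2 + 2*x + 40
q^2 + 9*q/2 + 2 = (q + 1/2)*(q + 4)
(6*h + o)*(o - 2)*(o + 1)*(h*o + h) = 6*h^2*o^3 - 18*h^2*o - 12*h^2 + h*o^4 - 3*h*o^2 - 2*h*o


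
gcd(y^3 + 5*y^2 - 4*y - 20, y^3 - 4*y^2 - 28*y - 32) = y + 2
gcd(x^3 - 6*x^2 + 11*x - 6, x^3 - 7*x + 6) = x^2 - 3*x + 2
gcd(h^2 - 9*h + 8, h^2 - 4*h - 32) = h - 8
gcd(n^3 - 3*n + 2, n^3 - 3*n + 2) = n^3 - 3*n + 2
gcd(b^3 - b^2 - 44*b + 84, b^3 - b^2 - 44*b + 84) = b^3 - b^2 - 44*b + 84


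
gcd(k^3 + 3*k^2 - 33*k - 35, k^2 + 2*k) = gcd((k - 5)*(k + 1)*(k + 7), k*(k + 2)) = 1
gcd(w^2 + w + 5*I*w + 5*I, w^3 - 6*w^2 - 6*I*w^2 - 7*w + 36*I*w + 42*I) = w + 1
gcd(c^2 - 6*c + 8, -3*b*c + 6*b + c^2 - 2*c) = c - 2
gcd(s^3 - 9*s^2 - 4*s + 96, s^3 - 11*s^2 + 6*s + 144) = s^2 - 5*s - 24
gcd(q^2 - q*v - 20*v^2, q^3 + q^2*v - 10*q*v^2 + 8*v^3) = q + 4*v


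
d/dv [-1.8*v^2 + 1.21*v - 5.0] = 1.21 - 3.6*v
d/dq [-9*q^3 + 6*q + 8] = 6 - 27*q^2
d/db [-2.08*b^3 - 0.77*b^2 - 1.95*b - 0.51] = -6.24*b^2 - 1.54*b - 1.95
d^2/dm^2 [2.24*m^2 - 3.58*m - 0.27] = 4.48000000000000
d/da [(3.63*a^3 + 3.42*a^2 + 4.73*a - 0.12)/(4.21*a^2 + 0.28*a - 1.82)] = (15.2823*a^4 + 2.0328*a^3 - 38.7755*a^2 - 11.4384*a - 8.575)/(17.7241*a^4 + 2.3576*a^3 - 15.246*a^2 - 1.0192*a + 3.3124)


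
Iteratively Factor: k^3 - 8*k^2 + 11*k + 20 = (k + 1)*(k^2 - 9*k + 20) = (k - 4)*(k + 1)*(k - 5)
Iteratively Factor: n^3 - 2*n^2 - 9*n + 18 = (n - 3)*(n^2 + n - 6) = (n - 3)*(n + 3)*(n - 2)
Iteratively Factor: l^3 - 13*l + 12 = (l - 1)*(l^2 + l - 12) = (l - 1)*(l + 4)*(l - 3)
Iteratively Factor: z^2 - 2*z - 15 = (z - 5)*(z + 3)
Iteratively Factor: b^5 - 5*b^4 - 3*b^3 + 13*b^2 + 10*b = (b - 5)*(b^4 - 3*b^2 - 2*b) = (b - 5)*(b + 1)*(b^3 - b^2 - 2*b) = (b - 5)*(b + 1)^2*(b^2 - 2*b) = b*(b - 5)*(b + 1)^2*(b - 2)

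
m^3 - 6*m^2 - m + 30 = (m - 5)*(m - 3)*(m + 2)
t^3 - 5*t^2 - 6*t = t*(t - 6)*(t + 1)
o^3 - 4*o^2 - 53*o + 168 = (o - 8)*(o - 3)*(o + 7)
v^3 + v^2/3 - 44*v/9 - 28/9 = (v - 7/3)*(v + 2/3)*(v + 2)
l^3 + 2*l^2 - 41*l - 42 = (l - 6)*(l + 1)*(l + 7)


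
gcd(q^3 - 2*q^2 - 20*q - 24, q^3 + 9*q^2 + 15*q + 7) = 1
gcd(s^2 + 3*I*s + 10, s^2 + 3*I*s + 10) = s^2 + 3*I*s + 10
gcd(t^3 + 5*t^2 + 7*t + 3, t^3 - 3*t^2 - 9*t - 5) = t^2 + 2*t + 1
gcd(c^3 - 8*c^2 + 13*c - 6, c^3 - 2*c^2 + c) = c^2 - 2*c + 1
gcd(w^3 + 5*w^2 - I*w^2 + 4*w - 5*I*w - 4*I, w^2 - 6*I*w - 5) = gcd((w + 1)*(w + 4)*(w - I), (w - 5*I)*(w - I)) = w - I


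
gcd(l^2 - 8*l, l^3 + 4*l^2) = l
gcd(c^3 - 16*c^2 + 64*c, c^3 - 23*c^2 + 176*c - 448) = c^2 - 16*c + 64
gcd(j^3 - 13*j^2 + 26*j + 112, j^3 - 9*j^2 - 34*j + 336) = j^2 - 15*j + 56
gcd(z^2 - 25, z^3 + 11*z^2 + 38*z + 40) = z + 5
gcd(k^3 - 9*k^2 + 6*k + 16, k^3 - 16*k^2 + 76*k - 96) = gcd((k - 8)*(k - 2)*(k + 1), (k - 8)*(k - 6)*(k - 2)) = k^2 - 10*k + 16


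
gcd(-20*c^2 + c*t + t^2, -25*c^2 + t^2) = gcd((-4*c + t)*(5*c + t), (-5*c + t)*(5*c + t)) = 5*c + t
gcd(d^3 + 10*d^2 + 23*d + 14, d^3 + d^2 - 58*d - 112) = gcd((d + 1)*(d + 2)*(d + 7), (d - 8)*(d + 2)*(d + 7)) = d^2 + 9*d + 14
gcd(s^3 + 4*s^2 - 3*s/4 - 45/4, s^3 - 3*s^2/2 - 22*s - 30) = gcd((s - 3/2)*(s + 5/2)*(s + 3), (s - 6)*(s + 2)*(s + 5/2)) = s + 5/2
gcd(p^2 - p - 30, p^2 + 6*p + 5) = p + 5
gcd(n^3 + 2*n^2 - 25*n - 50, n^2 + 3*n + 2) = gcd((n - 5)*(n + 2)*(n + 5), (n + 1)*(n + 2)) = n + 2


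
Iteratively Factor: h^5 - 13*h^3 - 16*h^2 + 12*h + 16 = (h + 2)*(h^4 - 2*h^3 - 9*h^2 + 2*h + 8) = (h - 1)*(h + 2)*(h^3 - h^2 - 10*h - 8) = (h - 1)*(h + 1)*(h + 2)*(h^2 - 2*h - 8) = (h - 4)*(h - 1)*(h + 1)*(h + 2)*(h + 2)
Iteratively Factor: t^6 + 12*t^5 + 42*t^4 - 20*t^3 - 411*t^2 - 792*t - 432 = (t + 1)*(t^5 + 11*t^4 + 31*t^3 - 51*t^2 - 360*t - 432) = (t - 3)*(t + 1)*(t^4 + 14*t^3 + 73*t^2 + 168*t + 144) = (t - 3)*(t + 1)*(t + 3)*(t^3 + 11*t^2 + 40*t + 48) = (t - 3)*(t + 1)*(t + 3)*(t + 4)*(t^2 + 7*t + 12) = (t - 3)*(t + 1)*(t + 3)^2*(t + 4)*(t + 4)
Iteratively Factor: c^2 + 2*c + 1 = (c + 1)*(c + 1)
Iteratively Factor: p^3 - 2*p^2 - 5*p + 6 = (p - 3)*(p^2 + p - 2) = (p - 3)*(p + 2)*(p - 1)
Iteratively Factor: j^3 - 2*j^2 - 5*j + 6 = (j + 2)*(j^2 - 4*j + 3) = (j - 1)*(j + 2)*(j - 3)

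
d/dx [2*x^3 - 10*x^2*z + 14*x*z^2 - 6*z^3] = 6*x^2 - 20*x*z + 14*z^2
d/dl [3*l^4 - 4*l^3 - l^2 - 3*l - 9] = 12*l^3 - 12*l^2 - 2*l - 3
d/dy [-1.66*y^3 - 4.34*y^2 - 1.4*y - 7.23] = -4.98*y^2 - 8.68*y - 1.4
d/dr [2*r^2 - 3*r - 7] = 4*r - 3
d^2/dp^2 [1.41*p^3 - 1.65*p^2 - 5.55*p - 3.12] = 8.46*p - 3.3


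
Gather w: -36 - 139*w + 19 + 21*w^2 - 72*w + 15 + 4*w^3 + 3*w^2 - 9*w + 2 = 4*w^3 + 24*w^2 - 220*w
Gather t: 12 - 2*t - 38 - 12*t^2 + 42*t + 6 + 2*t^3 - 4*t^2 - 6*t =2*t^3 - 16*t^2 + 34*t - 20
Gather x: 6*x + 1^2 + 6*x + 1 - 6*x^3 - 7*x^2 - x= -6*x^3 - 7*x^2 + 11*x + 2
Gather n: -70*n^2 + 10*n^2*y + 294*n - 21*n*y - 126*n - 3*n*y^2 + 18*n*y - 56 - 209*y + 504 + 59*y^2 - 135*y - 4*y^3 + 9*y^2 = n^2*(10*y - 70) + n*(-3*y^2 - 3*y + 168) - 4*y^3 + 68*y^2 - 344*y + 448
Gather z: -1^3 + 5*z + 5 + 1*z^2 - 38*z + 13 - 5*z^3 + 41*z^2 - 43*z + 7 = -5*z^3 + 42*z^2 - 76*z + 24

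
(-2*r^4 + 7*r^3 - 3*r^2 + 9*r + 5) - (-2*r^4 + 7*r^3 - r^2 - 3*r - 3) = -2*r^2 + 12*r + 8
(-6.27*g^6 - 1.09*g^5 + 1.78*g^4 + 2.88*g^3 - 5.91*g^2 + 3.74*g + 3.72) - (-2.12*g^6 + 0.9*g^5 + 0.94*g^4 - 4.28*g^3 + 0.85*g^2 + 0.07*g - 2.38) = -4.15*g^6 - 1.99*g^5 + 0.84*g^4 + 7.16*g^3 - 6.76*g^2 + 3.67*g + 6.1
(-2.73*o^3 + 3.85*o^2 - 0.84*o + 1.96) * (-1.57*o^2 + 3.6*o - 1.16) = 4.2861*o^5 - 15.8725*o^4 + 18.3456*o^3 - 10.5672*o^2 + 8.0304*o - 2.2736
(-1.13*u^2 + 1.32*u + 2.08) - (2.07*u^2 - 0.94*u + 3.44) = -3.2*u^2 + 2.26*u - 1.36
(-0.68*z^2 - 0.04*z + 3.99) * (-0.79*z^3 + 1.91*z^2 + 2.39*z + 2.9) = 0.5372*z^5 - 1.2672*z^4 - 4.8537*z^3 + 5.5533*z^2 + 9.4201*z + 11.571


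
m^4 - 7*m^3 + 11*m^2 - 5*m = m*(m - 5)*(m - 1)^2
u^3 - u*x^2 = u*(u - x)*(u + x)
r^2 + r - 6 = (r - 2)*(r + 3)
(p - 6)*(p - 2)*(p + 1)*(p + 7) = p^4 - 45*p^2 + 40*p + 84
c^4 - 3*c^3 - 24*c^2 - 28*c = c*(c - 7)*(c + 2)^2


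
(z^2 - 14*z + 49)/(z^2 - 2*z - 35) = (z - 7)/(z + 5)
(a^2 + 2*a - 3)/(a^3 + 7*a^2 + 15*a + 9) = (a - 1)/(a^2 + 4*a + 3)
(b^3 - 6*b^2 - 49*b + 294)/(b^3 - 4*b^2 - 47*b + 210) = (b - 7)/(b - 5)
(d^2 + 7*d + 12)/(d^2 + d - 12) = (d + 3)/(d - 3)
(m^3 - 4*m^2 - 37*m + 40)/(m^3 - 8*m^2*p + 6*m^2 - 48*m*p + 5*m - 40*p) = (-m^2 + 9*m - 8)/(-m^2 + 8*m*p - m + 8*p)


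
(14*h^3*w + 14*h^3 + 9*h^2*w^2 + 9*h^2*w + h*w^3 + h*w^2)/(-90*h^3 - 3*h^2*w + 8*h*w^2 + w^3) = h*(14*h^2*w + 14*h^2 + 9*h*w^2 + 9*h*w + w^3 + w^2)/(-90*h^3 - 3*h^2*w + 8*h*w^2 + w^3)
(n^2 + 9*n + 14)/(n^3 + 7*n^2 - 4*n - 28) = 1/(n - 2)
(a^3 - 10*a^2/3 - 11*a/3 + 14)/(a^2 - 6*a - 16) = (a^2 - 16*a/3 + 7)/(a - 8)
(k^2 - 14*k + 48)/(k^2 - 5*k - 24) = (k - 6)/(k + 3)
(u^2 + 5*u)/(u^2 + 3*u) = (u + 5)/(u + 3)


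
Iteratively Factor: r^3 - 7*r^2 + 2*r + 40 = (r - 4)*(r^2 - 3*r - 10) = (r - 4)*(r + 2)*(r - 5)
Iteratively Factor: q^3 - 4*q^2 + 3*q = (q - 1)*(q^2 - 3*q) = q*(q - 1)*(q - 3)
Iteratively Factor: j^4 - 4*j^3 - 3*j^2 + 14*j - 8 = (j + 2)*(j^3 - 6*j^2 + 9*j - 4) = (j - 4)*(j + 2)*(j^2 - 2*j + 1) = (j - 4)*(j - 1)*(j + 2)*(j - 1)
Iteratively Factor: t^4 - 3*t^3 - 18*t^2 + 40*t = (t - 5)*(t^3 + 2*t^2 - 8*t) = (t - 5)*(t + 4)*(t^2 - 2*t) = (t - 5)*(t - 2)*(t + 4)*(t)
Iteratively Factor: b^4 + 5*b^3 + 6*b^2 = (b + 3)*(b^3 + 2*b^2) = b*(b + 3)*(b^2 + 2*b) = b^2*(b + 3)*(b + 2)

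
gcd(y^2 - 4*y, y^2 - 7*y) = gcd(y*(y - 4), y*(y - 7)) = y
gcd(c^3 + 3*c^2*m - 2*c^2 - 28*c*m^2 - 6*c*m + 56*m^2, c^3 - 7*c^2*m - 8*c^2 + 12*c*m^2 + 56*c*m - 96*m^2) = c - 4*m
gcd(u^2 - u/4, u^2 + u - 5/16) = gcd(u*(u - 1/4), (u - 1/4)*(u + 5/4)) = u - 1/4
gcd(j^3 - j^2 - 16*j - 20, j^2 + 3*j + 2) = j + 2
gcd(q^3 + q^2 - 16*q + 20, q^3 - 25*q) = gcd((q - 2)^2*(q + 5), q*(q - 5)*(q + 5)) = q + 5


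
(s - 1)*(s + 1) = s^2 - 1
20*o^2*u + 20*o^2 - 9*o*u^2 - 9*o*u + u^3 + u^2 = (-5*o + u)*(-4*o + u)*(u + 1)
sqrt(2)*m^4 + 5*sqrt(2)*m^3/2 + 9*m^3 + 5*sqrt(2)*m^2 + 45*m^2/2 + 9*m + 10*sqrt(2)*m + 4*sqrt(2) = (m + 2)*(m + sqrt(2)/2)*(m + 4*sqrt(2))*(sqrt(2)*m + sqrt(2)/2)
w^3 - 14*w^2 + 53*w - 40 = (w - 8)*(w - 5)*(w - 1)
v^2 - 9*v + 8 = (v - 8)*(v - 1)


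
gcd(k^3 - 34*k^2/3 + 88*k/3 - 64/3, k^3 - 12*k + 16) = k - 2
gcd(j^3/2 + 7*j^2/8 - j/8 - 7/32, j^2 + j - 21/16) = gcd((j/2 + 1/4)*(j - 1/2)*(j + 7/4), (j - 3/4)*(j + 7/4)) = j + 7/4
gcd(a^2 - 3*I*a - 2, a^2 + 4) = a - 2*I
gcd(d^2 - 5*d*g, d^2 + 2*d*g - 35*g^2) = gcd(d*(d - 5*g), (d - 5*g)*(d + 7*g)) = d - 5*g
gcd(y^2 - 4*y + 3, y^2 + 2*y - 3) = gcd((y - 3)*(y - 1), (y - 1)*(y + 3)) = y - 1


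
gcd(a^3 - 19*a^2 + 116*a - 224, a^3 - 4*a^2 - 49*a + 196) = a^2 - 11*a + 28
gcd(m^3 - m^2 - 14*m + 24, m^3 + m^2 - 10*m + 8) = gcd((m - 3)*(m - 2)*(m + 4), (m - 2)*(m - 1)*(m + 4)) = m^2 + 2*m - 8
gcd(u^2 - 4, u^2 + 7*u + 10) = u + 2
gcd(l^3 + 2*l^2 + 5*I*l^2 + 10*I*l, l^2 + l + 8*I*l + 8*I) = 1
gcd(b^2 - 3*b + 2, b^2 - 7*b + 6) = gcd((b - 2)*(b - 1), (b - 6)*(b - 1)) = b - 1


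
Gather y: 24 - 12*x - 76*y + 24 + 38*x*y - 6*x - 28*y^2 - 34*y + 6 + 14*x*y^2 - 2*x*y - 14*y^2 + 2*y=-18*x + y^2*(14*x - 42) + y*(36*x - 108) + 54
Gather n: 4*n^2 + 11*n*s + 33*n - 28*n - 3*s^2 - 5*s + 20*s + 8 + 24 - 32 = 4*n^2 + n*(11*s + 5) - 3*s^2 + 15*s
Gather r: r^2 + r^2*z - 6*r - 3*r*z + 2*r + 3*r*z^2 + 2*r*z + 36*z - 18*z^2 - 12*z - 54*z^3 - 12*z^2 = r^2*(z + 1) + r*(3*z^2 - z - 4) - 54*z^3 - 30*z^2 + 24*z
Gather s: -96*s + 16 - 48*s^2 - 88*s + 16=-48*s^2 - 184*s + 32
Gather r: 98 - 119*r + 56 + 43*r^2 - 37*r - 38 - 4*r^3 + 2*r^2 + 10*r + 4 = -4*r^3 + 45*r^2 - 146*r + 120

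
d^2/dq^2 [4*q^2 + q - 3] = 8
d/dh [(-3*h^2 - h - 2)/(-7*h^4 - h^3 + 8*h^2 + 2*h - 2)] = 2*(-21*h^5 - 12*h^4 - 29*h^3 - 2*h^2 + 22*h + 3)/(49*h^8 + 14*h^7 - 111*h^6 - 44*h^5 + 88*h^4 + 36*h^3 - 28*h^2 - 8*h + 4)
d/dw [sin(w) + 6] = cos(w)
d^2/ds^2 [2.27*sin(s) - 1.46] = -2.27*sin(s)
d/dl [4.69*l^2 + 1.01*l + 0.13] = 9.38*l + 1.01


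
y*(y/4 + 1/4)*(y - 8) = y^3/4 - 7*y^2/4 - 2*y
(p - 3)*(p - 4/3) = p^2 - 13*p/3 + 4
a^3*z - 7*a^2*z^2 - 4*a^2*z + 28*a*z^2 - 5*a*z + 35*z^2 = (a - 5)*(a - 7*z)*(a*z + z)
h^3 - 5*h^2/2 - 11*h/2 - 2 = (h - 4)*(h + 1/2)*(h + 1)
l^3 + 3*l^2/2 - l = l*(l - 1/2)*(l + 2)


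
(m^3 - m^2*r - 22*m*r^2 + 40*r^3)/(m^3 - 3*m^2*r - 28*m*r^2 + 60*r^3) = (-m + 4*r)/(-m + 6*r)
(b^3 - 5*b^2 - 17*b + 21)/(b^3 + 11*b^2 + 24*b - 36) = (b^2 - 4*b - 21)/(b^2 + 12*b + 36)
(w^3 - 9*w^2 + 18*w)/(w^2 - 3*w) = w - 6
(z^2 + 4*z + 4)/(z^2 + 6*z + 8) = (z + 2)/(z + 4)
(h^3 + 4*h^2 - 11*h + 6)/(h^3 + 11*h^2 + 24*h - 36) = (h - 1)/(h + 6)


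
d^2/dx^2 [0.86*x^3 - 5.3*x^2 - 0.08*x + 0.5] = 5.16*x - 10.6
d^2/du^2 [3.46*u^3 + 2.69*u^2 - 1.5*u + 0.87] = 20.76*u + 5.38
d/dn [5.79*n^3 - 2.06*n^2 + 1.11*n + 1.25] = 17.37*n^2 - 4.12*n + 1.11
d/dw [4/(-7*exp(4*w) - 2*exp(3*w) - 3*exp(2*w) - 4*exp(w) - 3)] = (112*exp(3*w) + 24*exp(2*w) + 24*exp(w) + 16)*exp(w)/(7*exp(4*w) + 2*exp(3*w) + 3*exp(2*w) + 4*exp(w) + 3)^2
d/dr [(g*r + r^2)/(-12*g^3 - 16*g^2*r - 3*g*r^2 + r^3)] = (-12*g^2 - r^2)/(144*g^4 + 96*g^3*r - 8*g^2*r^2 - 8*g*r^3 + r^4)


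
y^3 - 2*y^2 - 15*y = y*(y - 5)*(y + 3)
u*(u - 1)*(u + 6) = u^3 + 5*u^2 - 6*u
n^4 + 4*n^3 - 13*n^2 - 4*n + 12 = (n - 2)*(n - 1)*(n + 1)*(n + 6)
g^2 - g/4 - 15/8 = (g - 3/2)*(g + 5/4)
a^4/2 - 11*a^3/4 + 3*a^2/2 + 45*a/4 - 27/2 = (a/2 + 1)*(a - 3)^2*(a - 3/2)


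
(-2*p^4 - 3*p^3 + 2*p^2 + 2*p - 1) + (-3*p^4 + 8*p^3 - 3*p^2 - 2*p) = -5*p^4 + 5*p^3 - p^2 - 1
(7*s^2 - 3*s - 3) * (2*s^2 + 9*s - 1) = 14*s^4 + 57*s^3 - 40*s^2 - 24*s + 3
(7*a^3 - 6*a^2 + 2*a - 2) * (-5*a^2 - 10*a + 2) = -35*a^5 - 40*a^4 + 64*a^3 - 22*a^2 + 24*a - 4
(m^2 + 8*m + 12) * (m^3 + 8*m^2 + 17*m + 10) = m^5 + 16*m^4 + 93*m^3 + 242*m^2 + 284*m + 120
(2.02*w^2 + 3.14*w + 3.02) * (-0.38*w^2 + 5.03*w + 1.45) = -0.7676*w^4 + 8.9674*w^3 + 17.5756*w^2 + 19.7436*w + 4.379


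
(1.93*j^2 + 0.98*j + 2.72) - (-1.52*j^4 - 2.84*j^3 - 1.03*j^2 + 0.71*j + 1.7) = 1.52*j^4 + 2.84*j^3 + 2.96*j^2 + 0.27*j + 1.02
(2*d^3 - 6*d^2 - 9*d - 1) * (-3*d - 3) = -6*d^4 + 12*d^3 + 45*d^2 + 30*d + 3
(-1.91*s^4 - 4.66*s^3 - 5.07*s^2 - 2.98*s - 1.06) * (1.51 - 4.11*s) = 7.8501*s^5 + 16.2685*s^4 + 13.8011*s^3 + 4.5921*s^2 - 0.143199999999999*s - 1.6006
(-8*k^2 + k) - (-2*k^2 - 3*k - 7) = -6*k^2 + 4*k + 7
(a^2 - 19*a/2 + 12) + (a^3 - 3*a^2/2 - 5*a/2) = a^3 - a^2/2 - 12*a + 12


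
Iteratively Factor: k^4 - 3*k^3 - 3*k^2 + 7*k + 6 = (k - 3)*(k^3 - 3*k - 2) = (k - 3)*(k + 1)*(k^2 - k - 2) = (k - 3)*(k + 1)^2*(k - 2)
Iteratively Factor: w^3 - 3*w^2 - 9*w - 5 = (w - 5)*(w^2 + 2*w + 1) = (w - 5)*(w + 1)*(w + 1)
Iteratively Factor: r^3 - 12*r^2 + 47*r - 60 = (r - 5)*(r^2 - 7*r + 12) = (r - 5)*(r - 4)*(r - 3)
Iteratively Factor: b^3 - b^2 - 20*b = (b - 5)*(b^2 + 4*b) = b*(b - 5)*(b + 4)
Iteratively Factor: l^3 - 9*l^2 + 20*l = (l - 5)*(l^2 - 4*l) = l*(l - 5)*(l - 4)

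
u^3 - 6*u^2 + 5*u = u*(u - 5)*(u - 1)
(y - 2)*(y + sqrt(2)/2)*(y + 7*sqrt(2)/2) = y^3 - 2*y^2 + 4*sqrt(2)*y^2 - 8*sqrt(2)*y + 7*y/2 - 7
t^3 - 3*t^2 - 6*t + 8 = (t - 4)*(t - 1)*(t + 2)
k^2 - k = k*(k - 1)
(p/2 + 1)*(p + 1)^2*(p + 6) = p^4/2 + 5*p^3 + 29*p^2/2 + 16*p + 6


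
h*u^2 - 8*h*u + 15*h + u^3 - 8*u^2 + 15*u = (h + u)*(u - 5)*(u - 3)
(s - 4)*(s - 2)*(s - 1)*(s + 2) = s^4 - 5*s^3 + 20*s - 16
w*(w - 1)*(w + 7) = w^3 + 6*w^2 - 7*w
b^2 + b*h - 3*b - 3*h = (b - 3)*(b + h)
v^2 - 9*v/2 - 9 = (v - 6)*(v + 3/2)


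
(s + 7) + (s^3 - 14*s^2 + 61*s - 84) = s^3 - 14*s^2 + 62*s - 77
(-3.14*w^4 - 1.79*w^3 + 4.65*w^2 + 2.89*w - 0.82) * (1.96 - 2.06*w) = 6.4684*w^5 - 2.467*w^4 - 13.0874*w^3 + 3.1606*w^2 + 7.3536*w - 1.6072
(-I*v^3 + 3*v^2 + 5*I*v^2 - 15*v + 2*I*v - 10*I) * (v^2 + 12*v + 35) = -I*v^5 + 3*v^4 - 7*I*v^4 + 21*v^3 + 27*I*v^3 - 75*v^2 + 189*I*v^2 - 525*v - 50*I*v - 350*I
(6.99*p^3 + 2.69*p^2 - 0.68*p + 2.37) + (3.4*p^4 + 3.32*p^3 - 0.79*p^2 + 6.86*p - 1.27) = 3.4*p^4 + 10.31*p^3 + 1.9*p^2 + 6.18*p + 1.1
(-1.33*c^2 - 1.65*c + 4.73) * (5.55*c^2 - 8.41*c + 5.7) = -7.3815*c^4 + 2.0278*c^3 + 32.547*c^2 - 49.1843*c + 26.961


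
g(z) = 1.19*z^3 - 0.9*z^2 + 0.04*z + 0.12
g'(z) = 3.57*z^2 - 1.8*z + 0.04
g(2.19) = 8.39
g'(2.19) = 13.22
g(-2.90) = -36.59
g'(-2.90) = 35.28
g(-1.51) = -6.09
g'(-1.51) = 10.90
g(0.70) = 0.12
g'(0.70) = 0.53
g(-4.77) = -149.70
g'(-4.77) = 89.85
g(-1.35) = -4.50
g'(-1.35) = 8.98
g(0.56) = 0.07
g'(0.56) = 0.15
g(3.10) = 27.05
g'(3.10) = 28.77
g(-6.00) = -289.56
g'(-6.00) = 139.36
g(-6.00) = -289.56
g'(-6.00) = 139.36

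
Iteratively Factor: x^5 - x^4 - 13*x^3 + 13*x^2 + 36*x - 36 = (x - 1)*(x^4 - 13*x^2 + 36) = (x - 2)*(x - 1)*(x^3 + 2*x^2 - 9*x - 18) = (x - 3)*(x - 2)*(x - 1)*(x^2 + 5*x + 6) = (x - 3)*(x - 2)*(x - 1)*(x + 2)*(x + 3)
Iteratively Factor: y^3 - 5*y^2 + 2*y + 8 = (y + 1)*(y^2 - 6*y + 8) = (y - 2)*(y + 1)*(y - 4)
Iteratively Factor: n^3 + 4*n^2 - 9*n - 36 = (n - 3)*(n^2 + 7*n + 12) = (n - 3)*(n + 3)*(n + 4)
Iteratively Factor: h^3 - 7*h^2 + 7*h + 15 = (h - 3)*(h^2 - 4*h - 5) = (h - 5)*(h - 3)*(h + 1)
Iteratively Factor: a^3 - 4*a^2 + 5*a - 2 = (a - 2)*(a^2 - 2*a + 1) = (a - 2)*(a - 1)*(a - 1)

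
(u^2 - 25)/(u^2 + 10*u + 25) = (u - 5)/(u + 5)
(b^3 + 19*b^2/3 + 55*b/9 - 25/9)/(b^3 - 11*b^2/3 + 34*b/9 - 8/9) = (3*b^2 + 20*b + 25)/(3*b^2 - 10*b + 8)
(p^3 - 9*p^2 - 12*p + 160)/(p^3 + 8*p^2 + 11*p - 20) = (p^2 - 13*p + 40)/(p^2 + 4*p - 5)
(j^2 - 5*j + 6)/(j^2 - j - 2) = (j - 3)/(j + 1)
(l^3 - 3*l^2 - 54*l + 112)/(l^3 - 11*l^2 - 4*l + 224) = (l^2 + 5*l - 14)/(l^2 - 3*l - 28)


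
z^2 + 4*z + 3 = (z + 1)*(z + 3)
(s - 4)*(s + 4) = s^2 - 16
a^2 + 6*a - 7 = (a - 1)*(a + 7)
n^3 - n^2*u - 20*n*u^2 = n*(n - 5*u)*(n + 4*u)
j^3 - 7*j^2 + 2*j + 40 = (j - 5)*(j - 4)*(j + 2)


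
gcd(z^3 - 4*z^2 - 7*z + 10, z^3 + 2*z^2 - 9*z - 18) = z + 2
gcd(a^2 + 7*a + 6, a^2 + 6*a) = a + 6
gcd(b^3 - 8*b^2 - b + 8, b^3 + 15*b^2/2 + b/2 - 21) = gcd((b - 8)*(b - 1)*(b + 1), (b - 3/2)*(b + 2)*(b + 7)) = 1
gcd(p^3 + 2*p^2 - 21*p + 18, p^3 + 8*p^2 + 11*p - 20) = p - 1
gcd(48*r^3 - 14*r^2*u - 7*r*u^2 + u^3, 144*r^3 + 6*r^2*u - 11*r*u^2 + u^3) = 24*r^2 + 5*r*u - u^2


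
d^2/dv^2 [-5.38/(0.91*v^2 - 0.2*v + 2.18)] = (8.910356*v^2 - 1.95832*v - 5.38*(1.82*v - 0.2)*(3.64*v - 0.4) + 21.345688)/(0.91*v^2 - 0.2*v + 2.18)^3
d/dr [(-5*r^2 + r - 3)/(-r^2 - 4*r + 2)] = (21*r^2 - 26*r - 10)/(r^4 + 8*r^3 + 12*r^2 - 16*r + 4)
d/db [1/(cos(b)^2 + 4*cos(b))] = 2*(cos(b) + 2)*sin(b)/((cos(b) + 4)^2*cos(b)^2)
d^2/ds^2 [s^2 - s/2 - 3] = 2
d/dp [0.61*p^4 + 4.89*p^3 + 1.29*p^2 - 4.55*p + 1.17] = 2.44*p^3 + 14.67*p^2 + 2.58*p - 4.55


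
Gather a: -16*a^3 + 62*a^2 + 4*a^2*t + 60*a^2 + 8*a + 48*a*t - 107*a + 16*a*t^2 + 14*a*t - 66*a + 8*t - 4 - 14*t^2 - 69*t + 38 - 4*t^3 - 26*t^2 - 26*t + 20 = -16*a^3 + a^2*(4*t + 122) + a*(16*t^2 + 62*t - 165) - 4*t^3 - 40*t^2 - 87*t + 54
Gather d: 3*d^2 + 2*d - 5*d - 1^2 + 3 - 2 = 3*d^2 - 3*d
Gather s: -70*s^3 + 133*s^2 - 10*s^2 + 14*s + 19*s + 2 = -70*s^3 + 123*s^2 + 33*s + 2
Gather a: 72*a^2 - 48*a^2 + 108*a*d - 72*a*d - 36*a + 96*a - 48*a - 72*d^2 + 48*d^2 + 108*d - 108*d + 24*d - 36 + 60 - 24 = 24*a^2 + a*(36*d + 12) - 24*d^2 + 24*d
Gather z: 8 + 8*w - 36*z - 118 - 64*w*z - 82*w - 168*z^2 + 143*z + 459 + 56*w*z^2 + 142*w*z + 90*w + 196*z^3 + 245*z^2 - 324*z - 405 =16*w + 196*z^3 + z^2*(56*w + 77) + z*(78*w - 217) - 56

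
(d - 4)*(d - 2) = d^2 - 6*d + 8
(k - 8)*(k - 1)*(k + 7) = k^3 - 2*k^2 - 55*k + 56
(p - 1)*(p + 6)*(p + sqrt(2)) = p^3 + sqrt(2)*p^2 + 5*p^2 - 6*p + 5*sqrt(2)*p - 6*sqrt(2)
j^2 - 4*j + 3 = (j - 3)*(j - 1)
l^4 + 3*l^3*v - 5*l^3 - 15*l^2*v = l^2*(l - 5)*(l + 3*v)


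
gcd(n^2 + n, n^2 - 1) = n + 1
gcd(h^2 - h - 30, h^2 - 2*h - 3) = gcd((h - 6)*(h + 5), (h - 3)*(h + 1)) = 1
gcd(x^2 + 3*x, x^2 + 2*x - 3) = x + 3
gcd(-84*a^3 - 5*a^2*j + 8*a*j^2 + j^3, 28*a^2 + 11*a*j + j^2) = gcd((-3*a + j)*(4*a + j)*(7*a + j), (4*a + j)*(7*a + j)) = 28*a^2 + 11*a*j + j^2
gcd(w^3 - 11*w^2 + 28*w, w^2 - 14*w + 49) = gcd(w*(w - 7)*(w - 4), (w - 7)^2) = w - 7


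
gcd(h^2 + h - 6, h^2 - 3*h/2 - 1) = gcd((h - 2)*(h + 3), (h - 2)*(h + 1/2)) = h - 2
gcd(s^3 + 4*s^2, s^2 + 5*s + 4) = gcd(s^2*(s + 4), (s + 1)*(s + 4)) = s + 4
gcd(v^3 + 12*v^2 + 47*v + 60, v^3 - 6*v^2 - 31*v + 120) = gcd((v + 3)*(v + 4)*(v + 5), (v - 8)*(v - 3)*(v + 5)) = v + 5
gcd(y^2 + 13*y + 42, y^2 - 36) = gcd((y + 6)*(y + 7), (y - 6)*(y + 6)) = y + 6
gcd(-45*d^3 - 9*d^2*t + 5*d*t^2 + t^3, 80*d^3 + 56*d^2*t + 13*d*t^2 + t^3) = 5*d + t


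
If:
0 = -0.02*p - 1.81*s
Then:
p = -90.5*s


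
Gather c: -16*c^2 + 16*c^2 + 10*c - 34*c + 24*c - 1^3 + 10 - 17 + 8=0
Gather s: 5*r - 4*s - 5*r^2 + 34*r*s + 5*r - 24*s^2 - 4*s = -5*r^2 + 10*r - 24*s^2 + s*(34*r - 8)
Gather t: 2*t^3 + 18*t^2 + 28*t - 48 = 2*t^3 + 18*t^2 + 28*t - 48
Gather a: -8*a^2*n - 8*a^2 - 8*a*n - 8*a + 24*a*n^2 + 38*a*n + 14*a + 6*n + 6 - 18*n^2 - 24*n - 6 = a^2*(-8*n - 8) + a*(24*n^2 + 30*n + 6) - 18*n^2 - 18*n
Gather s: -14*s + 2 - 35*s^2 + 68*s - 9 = -35*s^2 + 54*s - 7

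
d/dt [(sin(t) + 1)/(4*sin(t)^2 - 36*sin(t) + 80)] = (-2*sin(t) + cos(t)^2 + 28)*cos(t)/(4*(sin(t)^2 - 9*sin(t) + 20)^2)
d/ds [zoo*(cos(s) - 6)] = zoo*sin(s)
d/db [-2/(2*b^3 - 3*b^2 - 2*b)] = 4*(3*b^2 - 3*b - 1)/(b^2*(-2*b^2 + 3*b + 2)^2)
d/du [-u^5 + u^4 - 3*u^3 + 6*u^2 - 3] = u*(-5*u^3 + 4*u^2 - 9*u + 12)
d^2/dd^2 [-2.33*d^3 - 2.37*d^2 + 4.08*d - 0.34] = -13.98*d - 4.74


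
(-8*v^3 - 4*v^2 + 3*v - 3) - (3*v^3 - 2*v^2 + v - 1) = -11*v^3 - 2*v^2 + 2*v - 2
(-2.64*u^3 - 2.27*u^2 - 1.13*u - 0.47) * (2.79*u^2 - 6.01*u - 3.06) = -7.3656*u^5 + 9.5331*u^4 + 18.5684*u^3 + 12.4262*u^2 + 6.2825*u + 1.4382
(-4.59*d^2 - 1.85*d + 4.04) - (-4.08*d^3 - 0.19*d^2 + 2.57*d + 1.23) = 4.08*d^3 - 4.4*d^2 - 4.42*d + 2.81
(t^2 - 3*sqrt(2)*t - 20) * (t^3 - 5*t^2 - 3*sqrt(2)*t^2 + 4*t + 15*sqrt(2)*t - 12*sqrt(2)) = t^5 - 6*sqrt(2)*t^4 - 5*t^4 + 2*t^3 + 30*sqrt(2)*t^3 + 10*t^2 + 36*sqrt(2)*t^2 - 300*sqrt(2)*t - 8*t + 240*sqrt(2)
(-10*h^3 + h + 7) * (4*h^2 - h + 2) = -40*h^5 + 10*h^4 - 16*h^3 + 27*h^2 - 5*h + 14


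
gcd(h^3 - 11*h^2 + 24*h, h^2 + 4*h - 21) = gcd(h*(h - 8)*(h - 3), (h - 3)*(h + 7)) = h - 3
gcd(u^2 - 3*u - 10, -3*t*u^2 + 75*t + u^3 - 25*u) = u - 5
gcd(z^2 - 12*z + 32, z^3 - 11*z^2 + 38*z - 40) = z - 4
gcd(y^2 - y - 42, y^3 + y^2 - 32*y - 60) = 1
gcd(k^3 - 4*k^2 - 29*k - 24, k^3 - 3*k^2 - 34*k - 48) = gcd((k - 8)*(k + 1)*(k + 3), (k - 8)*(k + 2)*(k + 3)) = k^2 - 5*k - 24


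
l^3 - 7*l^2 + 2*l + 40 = (l - 5)*(l - 4)*(l + 2)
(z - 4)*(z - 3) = z^2 - 7*z + 12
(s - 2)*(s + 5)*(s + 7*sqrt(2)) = s^3 + 3*s^2 + 7*sqrt(2)*s^2 - 10*s + 21*sqrt(2)*s - 70*sqrt(2)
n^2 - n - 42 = (n - 7)*(n + 6)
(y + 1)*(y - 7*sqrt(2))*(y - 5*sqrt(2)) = y^3 - 12*sqrt(2)*y^2 + y^2 - 12*sqrt(2)*y + 70*y + 70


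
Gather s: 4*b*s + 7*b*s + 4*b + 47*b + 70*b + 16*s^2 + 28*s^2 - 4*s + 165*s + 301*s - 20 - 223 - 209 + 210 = 121*b + 44*s^2 + s*(11*b + 462) - 242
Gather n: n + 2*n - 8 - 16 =3*n - 24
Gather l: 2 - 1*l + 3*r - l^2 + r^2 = -l^2 - l + r^2 + 3*r + 2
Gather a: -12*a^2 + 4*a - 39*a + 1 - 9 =-12*a^2 - 35*a - 8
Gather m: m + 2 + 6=m + 8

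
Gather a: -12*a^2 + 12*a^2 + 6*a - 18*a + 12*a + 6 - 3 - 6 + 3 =0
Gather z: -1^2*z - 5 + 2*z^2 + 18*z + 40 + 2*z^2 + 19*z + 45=4*z^2 + 36*z + 80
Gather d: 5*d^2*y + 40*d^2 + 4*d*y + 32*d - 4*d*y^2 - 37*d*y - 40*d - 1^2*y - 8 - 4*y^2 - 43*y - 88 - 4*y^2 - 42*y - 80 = d^2*(5*y + 40) + d*(-4*y^2 - 33*y - 8) - 8*y^2 - 86*y - 176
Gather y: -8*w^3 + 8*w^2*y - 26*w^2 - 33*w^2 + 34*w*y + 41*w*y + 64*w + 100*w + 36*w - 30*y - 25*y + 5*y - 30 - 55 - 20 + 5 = -8*w^3 - 59*w^2 + 200*w + y*(8*w^2 + 75*w - 50) - 100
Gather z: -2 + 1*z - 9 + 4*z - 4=5*z - 15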